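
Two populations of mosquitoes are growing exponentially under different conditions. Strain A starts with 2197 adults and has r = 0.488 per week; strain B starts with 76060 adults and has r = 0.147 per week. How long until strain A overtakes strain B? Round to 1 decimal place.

Set 2197·e^(0.488t) = 76060·e^(0.147t).
e^((0.488 − 0.147)t) = 76060/2197 → e^(0.341·t) = 34.62.
0.341·t = ln(34.62) = 3.5444, so t = 3.5444/0.341 = 10.394.

10.4 weeks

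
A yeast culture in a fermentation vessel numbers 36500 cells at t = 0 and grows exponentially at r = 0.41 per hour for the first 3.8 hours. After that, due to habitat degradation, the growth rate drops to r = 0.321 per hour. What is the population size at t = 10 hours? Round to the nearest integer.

1268401 cells

Phase 1: N(3.8) = 36500·e^(0.41×3.8) = 36500·e^1.558 = 173350.
Phase 2 runs for 10 − 3.8 = 6.2 hours at r = 0.321.
N(10) = 173350·e^(0.321×6.2) = 173350·e^1.99 = 1.268401×10^6.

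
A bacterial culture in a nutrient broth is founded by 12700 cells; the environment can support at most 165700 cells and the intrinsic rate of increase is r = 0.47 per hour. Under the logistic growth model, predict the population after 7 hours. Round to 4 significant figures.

A = (K − N₀)/N₀ = (165700 − 12700)/12700 = 12.047.
N(t) = K/(1 + A·e^(−rt)) = 165700/(1 + 12.047×e^(−0.47×7)).
e^(−3.29) = 0.037254; denominator = 1 + 12.047×0.037254 = 1.4488.
N = 165700/1.4488 = 114370.

114400 cells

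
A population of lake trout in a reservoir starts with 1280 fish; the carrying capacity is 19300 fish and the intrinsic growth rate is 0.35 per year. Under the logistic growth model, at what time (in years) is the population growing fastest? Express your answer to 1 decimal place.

7.6 years

Logistic growth is fastest at N = K/2 = 9650.
A = (K − N₀)/N₀ = 14.078. Set K/(1 + A·e^(−rt)) = K/2 → A·e^(−rt) = 1.
e^(−0.35t) = 1/14.078 = 0.0710322, so t = ln(14.078)/0.35 = 2.6446/0.35 = 7.5561.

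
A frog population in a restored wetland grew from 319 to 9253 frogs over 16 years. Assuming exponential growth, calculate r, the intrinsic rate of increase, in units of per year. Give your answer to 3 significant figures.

From N(t) = N₀·e^(rt): e^(r·16) = 9253/319 = 29.006.
r·16 = ln(29.006) = 3.3675, so r = 3.3675/16 = 0.21047.

0.210 per year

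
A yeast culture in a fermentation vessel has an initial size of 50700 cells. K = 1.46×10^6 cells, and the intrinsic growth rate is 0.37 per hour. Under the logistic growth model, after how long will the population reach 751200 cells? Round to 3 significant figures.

9.14 hours

A = (K − N₀)/N₀ = (1.46×10^6 − 50700)/50700 = 27.797.
Solve 1.46×10^6/(1 + 27.797·e^(−0.37t)) = 751200: 1 + 27.797·e^(−0.37t) = 1.9436, so e^(−0.37t) = 0.0339448.
−0.37·t = ln(0.0339448) = -3.383, so t = 3.383/0.37 = 9.1433.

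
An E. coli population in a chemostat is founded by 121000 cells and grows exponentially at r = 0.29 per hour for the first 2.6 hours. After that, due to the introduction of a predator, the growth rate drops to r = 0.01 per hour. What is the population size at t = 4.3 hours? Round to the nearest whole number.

261593 cells

Phase 1: N(2.6) = 121000·e^(0.29×2.6) = 121000·e^0.754 = 257184.
Phase 2 runs for 4.3 − 2.6 = 1.7 hours at r = 0.01.
N(4.3) = 257184·e^(0.01×1.7) = 257184·e^0.017 = 261593.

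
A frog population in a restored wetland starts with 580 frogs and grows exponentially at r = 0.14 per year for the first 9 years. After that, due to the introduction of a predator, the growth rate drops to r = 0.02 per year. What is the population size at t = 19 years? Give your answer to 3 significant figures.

Phase 1: N(9) = 580·e^(0.14×9) = 580·e^1.26 = 2044.74.
Phase 2 runs for 19 − 9 = 10 years at r = 0.02.
N(19) = 2044.74·e^(0.02×10) = 2044.74·e^0.2 = 2497.46.

2500 frogs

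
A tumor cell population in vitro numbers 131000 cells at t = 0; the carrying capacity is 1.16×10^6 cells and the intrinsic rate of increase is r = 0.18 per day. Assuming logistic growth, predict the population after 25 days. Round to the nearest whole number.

1066901 cells

A = (K − N₀)/N₀ = (1.16×10^6 − 131000)/131000 = 7.855.
N(t) = K/(1 + A·e^(−rt)) = 1.16×10^6/(1 + 7.855×e^(−0.18×25)).
e^(−4.5) = 0.011109; denominator = 1 + 7.855×0.011109 = 1.0873.
N = 1.16×10^6/1.0873 = 1.066901×10^6.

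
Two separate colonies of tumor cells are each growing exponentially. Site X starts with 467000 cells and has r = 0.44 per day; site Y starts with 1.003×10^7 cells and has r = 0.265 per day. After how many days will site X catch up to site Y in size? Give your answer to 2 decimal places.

17.53 days

Set 467000·e^(0.44t) = 1.003×10^7·e^(0.265t).
e^((0.44 − 0.265)t) = 1.003×10^7/467000 → e^(0.175·t) = 21.478.
0.175·t = ln(21.478) = 3.067, so t = 3.067/0.175 = 17.526.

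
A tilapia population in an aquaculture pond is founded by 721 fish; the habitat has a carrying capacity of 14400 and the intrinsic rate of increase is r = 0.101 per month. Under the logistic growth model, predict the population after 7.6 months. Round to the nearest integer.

1469 fish

A = (K − N₀)/N₀ = (14400 − 721)/721 = 18.972.
N(t) = K/(1 + A·e^(−rt)) = 14400/(1 + 18.972×e^(−0.101×7.6)).
e^(−0.7676) = 0.46413; denominator = 1 + 18.972×0.46413 = 9.8055.
N = 14400/9.8055 = 1468.56.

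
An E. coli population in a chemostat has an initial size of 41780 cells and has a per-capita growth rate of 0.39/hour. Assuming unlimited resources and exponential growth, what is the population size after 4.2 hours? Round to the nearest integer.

214953 cells

N(t) = N₀·e^(rt) = 41780 × e^(0.39×4.2) = 41780 × e^1.638.
e^1.638 ≈ 5.1449, so N ≈ 41780 × 5.1449 = 214953.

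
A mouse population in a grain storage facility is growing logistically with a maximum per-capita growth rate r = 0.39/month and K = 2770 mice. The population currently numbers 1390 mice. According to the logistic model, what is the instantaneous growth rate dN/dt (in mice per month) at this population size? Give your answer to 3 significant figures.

270 mice per month

dN/dt = rN(1 − N/K) = 0.39 × 1390 × (1 − 1390/2770).
1 − 1390/2770 = 0.49819; dN/dt = 0.39 × 1390 × 0.49819 = 270.07.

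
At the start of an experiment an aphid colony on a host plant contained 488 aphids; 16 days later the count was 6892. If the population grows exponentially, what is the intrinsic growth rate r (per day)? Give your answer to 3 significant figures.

From N(t) = N₀·e^(rt): e^(r·16) = 6892/488 = 14.123.
r·16 = ln(14.123) = 2.6478, so r = 2.6478/16 = 0.16549.

0.165 per day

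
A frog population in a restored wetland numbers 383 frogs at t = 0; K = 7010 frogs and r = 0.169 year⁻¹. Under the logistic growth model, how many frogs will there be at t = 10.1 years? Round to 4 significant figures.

1694 frogs

A = (K − N₀)/N₀ = (7010 − 383)/383 = 17.303.
N(t) = K/(1 + A·e^(−rt)) = 7010/(1 + 17.303×e^(−0.169×10.1)).
e^(−1.707) = 0.18143; denominator = 1 + 17.303×0.18143 = 4.1392.
N = 7010/4.1392 = 1693.56.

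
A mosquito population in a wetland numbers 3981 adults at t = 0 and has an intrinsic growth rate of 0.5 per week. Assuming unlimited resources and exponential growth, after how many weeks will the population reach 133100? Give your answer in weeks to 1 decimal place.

7.0 weeks

Set N₀·e^(rt) = 133100: e^(0.5·t) = 133100/3981 = 33.434.
0.5·t = ln(33.434) = 3.5096, so t = 3.5096/0.5 = 7.0191.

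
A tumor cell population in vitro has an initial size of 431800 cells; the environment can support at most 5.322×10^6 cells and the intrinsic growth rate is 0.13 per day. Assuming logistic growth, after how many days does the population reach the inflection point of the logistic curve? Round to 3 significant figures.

18.7 days

Logistic growth is fastest at N = K/2 = 2.661×10^6.
A = (K − N₀)/N₀ = 11.325. Set K/(1 + A·e^(−rt)) = K/2 → A·e^(−rt) = 1.
e^(−0.13t) = 1/11.325 = 0.088299, so t = ln(11.325)/0.13 = 2.427/0.13 = 18.669.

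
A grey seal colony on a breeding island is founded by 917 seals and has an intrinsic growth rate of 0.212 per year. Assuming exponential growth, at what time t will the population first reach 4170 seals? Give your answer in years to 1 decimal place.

7.1 years

Set N₀·e^(rt) = 4170: e^(0.212·t) = 4170/917 = 4.5474.
0.212·t = ln(4.5474) = 1.5146, so t = 1.5146/0.212 = 7.1442.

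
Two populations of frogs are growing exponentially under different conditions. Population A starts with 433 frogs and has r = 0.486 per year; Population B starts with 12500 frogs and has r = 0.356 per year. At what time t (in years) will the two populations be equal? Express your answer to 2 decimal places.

Set 433·e^(0.486t) = 12500·e^(0.356t).
e^((0.486 − 0.356)t) = 12500/433 → e^(0.13·t) = 28.868.
0.13·t = ln(28.868) = 3.3627, so t = 3.3627/0.13 = 25.867.

25.87 years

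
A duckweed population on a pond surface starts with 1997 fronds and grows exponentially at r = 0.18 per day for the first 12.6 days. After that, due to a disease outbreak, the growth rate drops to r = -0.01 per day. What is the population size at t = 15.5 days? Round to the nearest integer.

Phase 1: N(12.6) = 1997·e^(0.18×12.6) = 1997·e^2.268 = 19291.1.
Phase 2 runs for 15.5 − 12.6 = 2.9 days at r = -0.01.
N(15.5) = 19291.1·e^(-0.01×2.9) = 19291.1·e^-0.029 = 18739.7.

18740 fronds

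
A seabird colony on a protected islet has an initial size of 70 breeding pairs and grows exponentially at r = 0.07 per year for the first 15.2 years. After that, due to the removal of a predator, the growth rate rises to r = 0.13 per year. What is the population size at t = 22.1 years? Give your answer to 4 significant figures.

497.5 breeding pairs

Phase 1: N(15.2) = 70·e^(0.07×15.2) = 70·e^1.064 = 202.856.
Phase 2 runs for 22.1 − 15.2 = 6.9 years at r = 0.13.
N(22.1) = 202.856·e^(0.13×6.9) = 202.856·e^0.897 = 497.45.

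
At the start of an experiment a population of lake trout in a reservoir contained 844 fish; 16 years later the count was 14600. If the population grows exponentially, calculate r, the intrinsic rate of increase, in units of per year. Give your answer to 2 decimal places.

0.18 per year

From N(t) = N₀·e^(rt): e^(r·16) = 14600/844 = 17.299.
r·16 = ln(17.299) = 2.8506, so r = 2.8506/16 = 0.17816.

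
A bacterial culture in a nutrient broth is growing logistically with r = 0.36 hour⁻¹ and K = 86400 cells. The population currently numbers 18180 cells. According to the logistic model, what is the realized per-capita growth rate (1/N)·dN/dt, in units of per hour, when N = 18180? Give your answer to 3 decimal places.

0.284 per hour

(1/N)·dN/dt = r(1 − N/K) = 0.36 × (1 − 18180/86400).
= 0.36 × 0.78958 = 0.28425.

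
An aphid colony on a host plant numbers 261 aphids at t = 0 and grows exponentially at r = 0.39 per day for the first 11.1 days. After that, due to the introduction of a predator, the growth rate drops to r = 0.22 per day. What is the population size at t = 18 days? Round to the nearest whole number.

90357 aphids

Phase 1: N(11.1) = 261·e^(0.39×11.1) = 261·e^4.329 = 19801.6.
Phase 2 runs for 18 − 11.1 = 6.9 days at r = 0.22.
N(18) = 19801.6·e^(0.22×6.9) = 19801.6·e^1.518 = 90356.7.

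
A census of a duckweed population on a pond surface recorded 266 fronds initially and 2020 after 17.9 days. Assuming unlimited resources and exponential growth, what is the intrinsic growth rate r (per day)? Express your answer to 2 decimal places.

0.11 per day

From N(t) = N₀·e^(rt): e^(r·17.9) = 2020/266 = 7.594.
r·17.9 = ln(7.594) = 2.0274, so r = 2.0274/17.9 = 0.11326.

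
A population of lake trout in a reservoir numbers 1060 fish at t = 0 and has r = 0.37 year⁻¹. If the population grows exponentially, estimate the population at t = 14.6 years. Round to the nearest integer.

N(t) = N₀·e^(rt) = 1060 × e^(0.37×14.6) = 1060 × e^5.402.
e^5.402 ≈ 221.85, so N ≈ 1060 × 221.85 = 235161.

235161 fish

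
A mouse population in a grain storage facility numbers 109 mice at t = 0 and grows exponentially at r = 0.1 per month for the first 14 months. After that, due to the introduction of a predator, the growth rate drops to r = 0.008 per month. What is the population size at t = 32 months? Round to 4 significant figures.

510.5 mice

Phase 1: N(14) = 109·e^(0.1×14) = 109·e^1.4 = 442.017.
Phase 2 runs for 32 − 14 = 18 months at r = 0.008.
N(32) = 442.017·e^(0.008×18) = 442.017·e^0.144 = 510.478.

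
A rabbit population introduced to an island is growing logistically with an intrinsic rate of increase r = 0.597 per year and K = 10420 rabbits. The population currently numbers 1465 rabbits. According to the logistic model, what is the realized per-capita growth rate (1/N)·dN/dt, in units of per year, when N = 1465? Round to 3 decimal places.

0.513 per year

(1/N)·dN/dt = r(1 − N/K) = 0.597 × (1 − 1465/10420).
= 0.597 × 0.8594 = 0.51306.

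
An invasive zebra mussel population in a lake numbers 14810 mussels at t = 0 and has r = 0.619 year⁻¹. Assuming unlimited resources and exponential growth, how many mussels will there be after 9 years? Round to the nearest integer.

N(t) = N₀·e^(rt) = 14810 × e^(0.619×9) = 14810 × e^5.571.
e^5.571 ≈ 262.7, so N ≈ 14810 × 262.7 = 3.890538×10^6.

3890538 mussels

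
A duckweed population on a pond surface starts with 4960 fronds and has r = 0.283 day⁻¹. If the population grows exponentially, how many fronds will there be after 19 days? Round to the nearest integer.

1073206 fronds

N(t) = N₀·e^(rt) = 4960 × e^(0.283×19) = 4960 × e^5.377.
e^5.377 ≈ 216.37, so N ≈ 4960 × 216.37 = 1.073206×10^6.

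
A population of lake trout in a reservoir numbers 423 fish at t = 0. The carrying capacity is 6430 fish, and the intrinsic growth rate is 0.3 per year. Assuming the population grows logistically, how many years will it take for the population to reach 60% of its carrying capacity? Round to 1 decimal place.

A = (K − N₀)/N₀ = (6430 − 423)/423 = 14.201.
Solve 6430/(1 + 14.201·e^(−0.3t)) = 3858: 1 + 14.201·e^(−0.3t) = 1.6667, so e^(−0.3t) = 0.0469452.
−0.3·t = ln(0.0469452) = -3.0588, so t = 3.0588/0.3 = 10.196.

10.2 years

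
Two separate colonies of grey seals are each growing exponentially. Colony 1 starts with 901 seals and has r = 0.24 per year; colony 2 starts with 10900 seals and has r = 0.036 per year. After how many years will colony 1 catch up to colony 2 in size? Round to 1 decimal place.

12.2 years

Set 901·e^(0.24t) = 10900·e^(0.036t).
e^((0.24 − 0.036)t) = 10900/901 → e^(0.204·t) = 12.098.
0.204·t = ln(12.098) = 2.493, so t = 2.493/0.204 = 12.221.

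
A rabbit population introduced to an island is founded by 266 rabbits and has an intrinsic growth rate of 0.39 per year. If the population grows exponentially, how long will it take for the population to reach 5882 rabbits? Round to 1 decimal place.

7.9 years

Set N₀·e^(rt) = 5882: e^(0.39·t) = 5882/266 = 22.113.
0.39·t = ln(22.113) = 3.0962, so t = 3.0962/0.39 = 7.9389.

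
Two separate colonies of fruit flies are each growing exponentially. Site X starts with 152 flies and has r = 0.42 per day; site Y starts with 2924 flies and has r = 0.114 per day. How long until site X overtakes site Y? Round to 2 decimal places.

9.66 days

Set 152·e^(0.42t) = 2924·e^(0.114t).
e^((0.42 − 0.114)t) = 2924/152 → e^(0.306·t) = 19.237.
0.306·t = ln(19.237) = 2.9568, so t = 2.9568/0.306 = 9.6628.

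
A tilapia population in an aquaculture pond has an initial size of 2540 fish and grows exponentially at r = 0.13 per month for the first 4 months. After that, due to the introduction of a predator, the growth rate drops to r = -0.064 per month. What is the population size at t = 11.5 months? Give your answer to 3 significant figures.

2640 fish

Phase 1: N(4) = 2540·e^(0.13×4) = 2540·e^0.52 = 4272.35.
Phase 2 runs for 11.5 − 4 = 7.5 months at r = -0.064.
N(11.5) = 4272.35·e^(-0.064×7.5) = 4272.35·e^-0.48 = 2643.66.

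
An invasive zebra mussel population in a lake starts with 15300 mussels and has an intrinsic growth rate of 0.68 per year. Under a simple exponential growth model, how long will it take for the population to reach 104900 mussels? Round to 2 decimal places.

Set N₀·e^(rt) = 104900: e^(0.68·t) = 104900/15300 = 6.8562.
0.68·t = ln(6.8562) = 1.9252, so t = 1.9252/0.68 = 2.8311.

2.83 years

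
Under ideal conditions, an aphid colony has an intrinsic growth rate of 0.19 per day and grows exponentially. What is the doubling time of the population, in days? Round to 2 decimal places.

Doubling time t_d = ln(2)/r = 0.6931/0.19 = 3.6481.

3.65 days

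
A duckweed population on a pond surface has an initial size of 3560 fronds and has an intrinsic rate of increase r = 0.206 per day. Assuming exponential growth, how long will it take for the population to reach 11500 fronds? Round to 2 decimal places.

Set N₀·e^(rt) = 11500: e^(0.206·t) = 11500/3560 = 3.2303.
0.206·t = ln(3.2303) = 1.1726, so t = 1.1726/0.206 = 5.6922.

5.69 days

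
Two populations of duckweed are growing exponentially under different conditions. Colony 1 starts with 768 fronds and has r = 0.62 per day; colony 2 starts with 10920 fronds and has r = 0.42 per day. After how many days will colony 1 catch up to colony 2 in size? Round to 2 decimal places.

Set 768·e^(0.62t) = 10920·e^(0.42t).
e^((0.62 − 0.42)t) = 10920/768 → e^(0.2·t) = 14.219.
0.2·t = ln(14.219) = 2.6546, so t = 2.6546/0.2 = 13.273.

13.27 days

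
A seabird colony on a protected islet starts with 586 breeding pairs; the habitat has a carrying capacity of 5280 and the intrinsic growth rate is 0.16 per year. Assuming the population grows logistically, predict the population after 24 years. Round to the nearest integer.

4504 breeding pairs

A = (K − N₀)/N₀ = (5280 − 586)/586 = 8.0102.
N(t) = K/(1 + A·e^(−rt)) = 5280/(1 + 8.0102×e^(−0.16×24)).
e^(−3.84) = 0.021494; denominator = 1 + 8.0102×0.021494 = 1.1722.
N = 5280/1.1722 = 4504.47.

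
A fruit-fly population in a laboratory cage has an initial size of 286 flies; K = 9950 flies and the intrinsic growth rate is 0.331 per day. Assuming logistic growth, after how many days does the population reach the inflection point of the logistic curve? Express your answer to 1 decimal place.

Logistic growth is fastest at N = K/2 = 4975.
A = (K − N₀)/N₀ = 33.79. Set K/(1 + A·e^(−rt)) = K/2 → A·e^(−rt) = 1.
e^(−0.331t) = 1/33.79 = 0.0295944, so t = ln(33.79)/0.331 = 3.5202/0.331 = 10.635.

10.6 days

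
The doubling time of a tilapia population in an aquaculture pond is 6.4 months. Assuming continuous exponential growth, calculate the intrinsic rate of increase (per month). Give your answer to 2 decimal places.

0.11 per month

r = ln(2)/t_d = 0.6931/6.4 = 0.1083.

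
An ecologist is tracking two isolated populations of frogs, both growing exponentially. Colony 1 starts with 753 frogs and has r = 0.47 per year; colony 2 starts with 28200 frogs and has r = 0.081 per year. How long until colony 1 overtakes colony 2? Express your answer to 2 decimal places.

9.31 years

Set 753·e^(0.47t) = 28200·e^(0.081t).
e^((0.47 − 0.081)t) = 28200/753 → e^(0.389·t) = 37.45.
0.389·t = ln(37.45) = 3.623, so t = 3.623/0.389 = 9.3137.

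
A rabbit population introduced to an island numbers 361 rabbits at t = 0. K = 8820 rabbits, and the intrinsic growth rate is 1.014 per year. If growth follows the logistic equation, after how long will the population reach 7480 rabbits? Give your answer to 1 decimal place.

A = (K − N₀)/N₀ = (8820 − 361)/361 = 23.432.
Solve 8820/(1 + 23.432·e^(−1.014t)) = 7480: 1 + 23.432·e^(−1.014t) = 1.1791, so e^(−1.014t) = 0.00764524.
−1.014·t = ln(0.00764524) = -4.8737, so t = 4.8737/1.014 = 4.8064.

4.8 years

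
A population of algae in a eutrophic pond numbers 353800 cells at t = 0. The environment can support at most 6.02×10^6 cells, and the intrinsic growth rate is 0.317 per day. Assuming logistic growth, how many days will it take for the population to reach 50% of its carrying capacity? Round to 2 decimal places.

8.75 days

A = (K − N₀)/N₀ = (6.02×10^6 − 353800)/353800 = 16.015.
Solve 6.02×10^6/(1 + 16.015·e^(−0.317t)) = 3.01×10^6: 1 + 16.015·e^(−0.317t) = 2, so e^(−0.317t) = 0.0624404.
−0.317·t = ln(0.0624404) = -2.7735, so t = 2.7735/0.317 = 8.7493.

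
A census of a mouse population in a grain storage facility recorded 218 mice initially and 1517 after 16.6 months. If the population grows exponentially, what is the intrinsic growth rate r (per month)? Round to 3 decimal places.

From N(t) = N₀·e^(rt): e^(r·16.6) = 1517/218 = 6.9587.
r·16.6 = ln(6.9587) = 1.94, so r = 1.94/16.6 = 0.11687.

0.117 per month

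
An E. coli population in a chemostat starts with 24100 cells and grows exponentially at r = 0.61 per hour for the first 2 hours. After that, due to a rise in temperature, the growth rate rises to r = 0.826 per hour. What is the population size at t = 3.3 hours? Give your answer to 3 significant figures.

239000 cells

Phase 1: N(2) = 24100·e^(0.61×2) = 24100·e^1.22 = 81631.2.
Phase 2 runs for 3.3 − 2 = 1.3 hours at r = 0.826.
N(3.3) = 81631.2·e^(0.826×1.3) = 81631.2·e^1.074 = 238892.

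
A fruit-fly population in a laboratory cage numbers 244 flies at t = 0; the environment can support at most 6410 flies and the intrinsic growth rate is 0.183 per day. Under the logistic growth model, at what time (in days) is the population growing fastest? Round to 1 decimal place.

17.6 days

Logistic growth is fastest at N = K/2 = 3205.
A = (K − N₀)/N₀ = 25.27. Set K/(1 + A·e^(−rt)) = K/2 → A·e^(−rt) = 1.
e^(−0.183t) = 1/25.27 = 0.0395718, so t = ln(25.27)/0.183 = 3.2296/0.183 = 17.648.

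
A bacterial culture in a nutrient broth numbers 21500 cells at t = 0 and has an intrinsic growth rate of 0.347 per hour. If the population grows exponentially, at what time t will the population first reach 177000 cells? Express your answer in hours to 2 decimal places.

6.08 hours

Set N₀·e^(rt) = 177000: e^(0.347·t) = 177000/21500 = 8.2326.
0.347·t = ln(8.2326) = 2.1081, so t = 2.1081/0.347 = 6.0752.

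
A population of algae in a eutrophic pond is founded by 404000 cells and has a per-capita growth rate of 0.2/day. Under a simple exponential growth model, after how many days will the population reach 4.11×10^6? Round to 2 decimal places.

11.60 days

Set N₀·e^(rt) = 4.11×10^6: e^(0.2·t) = 4.11×10^6/404000 = 10.173.
0.2·t = ln(10.173) = 2.3198, so t = 2.3198/0.2 = 11.599.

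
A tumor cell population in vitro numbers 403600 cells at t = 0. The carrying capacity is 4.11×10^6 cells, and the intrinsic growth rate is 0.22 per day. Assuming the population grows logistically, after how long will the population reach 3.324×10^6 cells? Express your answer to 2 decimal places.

16.63 days

A = (K − N₀)/N₀ = (4.11×10^6 − 403600)/403600 = 9.1833.
Solve 4.11×10^6/(1 + 9.1833·e^(−0.22t)) = 3.324×10^6: 1 + 9.1833·e^(−0.22t) = 1.2365, so e^(−0.22t) = 0.025749.
−0.22·t = ln(0.025749) = -3.6594, so t = 3.6594/0.22 = 16.633.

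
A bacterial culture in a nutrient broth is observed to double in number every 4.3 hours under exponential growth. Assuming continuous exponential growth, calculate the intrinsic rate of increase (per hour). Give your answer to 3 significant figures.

0.161 per hour

r = ln(2)/t_d = 0.6931/4.3 = 0.1612.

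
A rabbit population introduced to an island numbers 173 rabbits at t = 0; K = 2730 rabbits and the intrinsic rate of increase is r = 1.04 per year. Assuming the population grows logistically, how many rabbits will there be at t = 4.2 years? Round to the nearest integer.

2299 rabbits

A = (K − N₀)/N₀ = (2730 − 173)/173 = 14.78.
N(t) = K/(1 + A·e^(−rt)) = 2730/(1 + 14.78×e^(−1.04×4.2)).
e^(−4.368) = 0.012677; denominator = 1 + 14.78×0.012677 = 1.1874.
N = 2730/1.1874 = 2299.21.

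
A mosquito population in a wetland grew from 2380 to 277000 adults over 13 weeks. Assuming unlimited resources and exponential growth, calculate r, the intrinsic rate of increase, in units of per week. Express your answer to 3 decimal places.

From N(t) = N₀·e^(rt): e^(r·13) = 277000/2380 = 116.39.
r·13 = ln(116.39) = 4.7569, so r = 4.7569/13 = 0.36592.

0.366 per week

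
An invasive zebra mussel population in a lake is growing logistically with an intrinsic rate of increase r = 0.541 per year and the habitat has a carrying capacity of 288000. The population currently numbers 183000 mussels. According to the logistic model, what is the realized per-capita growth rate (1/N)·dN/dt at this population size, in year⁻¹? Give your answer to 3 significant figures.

0.197 per year

(1/N)·dN/dt = r(1 − N/K) = 0.541 × (1 − 183000/288000).
= 0.541 × 0.36458 = 0.19724.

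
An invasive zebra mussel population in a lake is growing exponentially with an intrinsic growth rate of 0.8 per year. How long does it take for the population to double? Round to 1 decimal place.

0.9 years

Doubling time t_d = ln(2)/r = 0.6931/0.8 = 0.86643.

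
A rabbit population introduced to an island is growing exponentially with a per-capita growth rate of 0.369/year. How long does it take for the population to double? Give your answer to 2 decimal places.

1.88 years

Doubling time t_d = ln(2)/r = 0.6931/0.369 = 1.8784.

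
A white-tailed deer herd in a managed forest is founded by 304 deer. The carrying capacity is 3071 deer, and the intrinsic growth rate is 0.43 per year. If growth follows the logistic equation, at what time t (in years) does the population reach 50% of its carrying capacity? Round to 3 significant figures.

A = (K − N₀)/N₀ = (3071 − 304)/304 = 9.102.
Solve 3071/(1 + 9.102·e^(−0.43t)) = 1535.5: 1 + 9.102·e^(−0.43t) = 2, so e^(−0.43t) = 0.109866.
−0.43·t = ln(0.109866) = -2.2085, so t = 2.2085/0.43 = 5.136.

5.14 years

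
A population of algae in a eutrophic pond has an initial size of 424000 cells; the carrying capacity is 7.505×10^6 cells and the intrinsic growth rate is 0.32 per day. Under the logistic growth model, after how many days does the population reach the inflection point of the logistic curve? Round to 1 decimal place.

8.8 days

Logistic growth is fastest at N = K/2 = 3.7525×10^6.
A = (K − N₀)/N₀ = 16.7. Set K/(1 + A·e^(−rt)) = K/2 → A·e^(−rt) = 1.
e^(−0.32t) = 1/16.7 = 0.0598785, so t = ln(16.7)/0.32 = 2.8154/0.32 = 8.7982.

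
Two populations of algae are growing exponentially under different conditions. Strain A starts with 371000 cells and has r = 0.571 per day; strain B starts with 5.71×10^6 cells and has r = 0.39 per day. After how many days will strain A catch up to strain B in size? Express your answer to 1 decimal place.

15.1 days

Set 371000·e^(0.571t) = 5.71×10^6·e^(0.39t).
e^((0.571 − 0.39)t) = 5.71×10^6/371000 → e^(0.181·t) = 15.391.
0.181·t = ln(15.391) = 2.7338, so t = 2.7338/0.181 = 15.104.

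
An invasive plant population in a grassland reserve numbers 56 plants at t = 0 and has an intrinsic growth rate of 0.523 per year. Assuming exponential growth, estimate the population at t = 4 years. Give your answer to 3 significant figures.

N(t) = N₀·e^(rt) = 56 × e^(0.523×4) = 56 × e^2.092.
e^2.092 ≈ 8.1011, so N ≈ 56 × 8.1011 = 453.662.

454 plants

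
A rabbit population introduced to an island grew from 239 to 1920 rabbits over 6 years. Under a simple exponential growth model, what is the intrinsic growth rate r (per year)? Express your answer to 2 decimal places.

From N(t) = N₀·e^(rt): e^(r·6) = 1920/239 = 8.0335.
r·6 = ln(8.0335) = 2.0836, so r = 2.0836/6 = 0.34727.

0.35 per year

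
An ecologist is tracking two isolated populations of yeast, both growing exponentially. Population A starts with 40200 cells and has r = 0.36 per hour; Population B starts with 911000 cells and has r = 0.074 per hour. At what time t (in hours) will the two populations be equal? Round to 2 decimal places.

Set 40200·e^(0.36t) = 911000·e^(0.074t).
e^((0.36 − 0.074)t) = 911000/40200 → e^(0.286·t) = 22.662.
0.286·t = ln(22.662) = 3.1207, so t = 3.1207/0.286 = 10.911.

10.91 hours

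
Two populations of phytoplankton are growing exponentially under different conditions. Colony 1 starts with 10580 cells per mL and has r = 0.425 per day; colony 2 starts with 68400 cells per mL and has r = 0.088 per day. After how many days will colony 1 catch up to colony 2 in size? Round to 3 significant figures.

5.54 days

Set 10580·e^(0.425t) = 68400·e^(0.088t).
e^((0.425 − 0.088)t) = 68400/10580 → e^(0.337·t) = 6.465.
0.337·t = ln(6.465) = 1.8664, so t = 1.8664/0.337 = 5.5383.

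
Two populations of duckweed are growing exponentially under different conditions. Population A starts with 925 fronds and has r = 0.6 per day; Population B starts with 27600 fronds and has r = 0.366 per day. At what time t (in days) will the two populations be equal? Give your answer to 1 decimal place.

14.5 days

Set 925·e^(0.6t) = 27600·e^(0.366t).
e^((0.6 − 0.366)t) = 27600/925 → e^(0.234·t) = 29.838.
0.234·t = ln(29.838) = 3.3958, so t = 3.3958/0.234 = 14.512.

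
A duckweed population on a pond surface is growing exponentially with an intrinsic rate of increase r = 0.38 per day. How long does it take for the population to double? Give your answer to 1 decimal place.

Doubling time t_d = ln(2)/r = 0.6931/0.38 = 1.8241.

1.8 days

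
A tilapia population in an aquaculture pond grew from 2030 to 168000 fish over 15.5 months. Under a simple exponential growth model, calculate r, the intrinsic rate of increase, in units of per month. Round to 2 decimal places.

From N(t) = N₀·e^(rt): e^(r·15.5) = 168000/2030 = 82.759.
r·15.5 = ln(82.759) = 4.4159, so r = 4.4159/15.5 = 0.2849.

0.28 per month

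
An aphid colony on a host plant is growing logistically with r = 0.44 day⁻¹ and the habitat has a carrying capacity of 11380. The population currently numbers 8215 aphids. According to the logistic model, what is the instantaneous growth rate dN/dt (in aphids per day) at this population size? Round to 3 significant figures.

dN/dt = rN(1 − N/K) = 0.44 × 8215 × (1 − 8215/11380).
1 − 8215/11380 = 0.27812; dN/dt = 0.44 × 8215 × 0.27812 = 1005.3.

1010 aphids per day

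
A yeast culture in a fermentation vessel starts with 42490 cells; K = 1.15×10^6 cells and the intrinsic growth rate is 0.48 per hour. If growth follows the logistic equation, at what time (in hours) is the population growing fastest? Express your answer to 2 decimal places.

Logistic growth is fastest at N = K/2 = 575000.
A = (K − N₀)/N₀ = 26.065. Set K/(1 + A·e^(−rt)) = K/2 → A·e^(−rt) = 1.
e^(−0.48t) = 1/26.065 = 0.0383653, so t = ln(26.065)/0.48 = 3.2606/0.48 = 6.7929.

6.79 hours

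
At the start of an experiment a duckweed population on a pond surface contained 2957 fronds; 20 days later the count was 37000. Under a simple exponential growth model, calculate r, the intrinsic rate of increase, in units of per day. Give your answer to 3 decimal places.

0.126 per day

From N(t) = N₀·e^(rt): e^(r·20) = 37000/2957 = 12.513.
r·20 = ln(12.513) = 2.5267, so r = 2.5267/20 = 0.12634.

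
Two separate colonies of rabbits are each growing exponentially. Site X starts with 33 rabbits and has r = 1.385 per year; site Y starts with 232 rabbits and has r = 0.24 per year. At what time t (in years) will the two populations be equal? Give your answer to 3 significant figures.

Set 33·e^(1.385t) = 232·e^(0.24t).
e^((1.385 − 0.24)t) = 232/33 → e^(1.145·t) = 7.0303.
1.145·t = ln(7.0303) = 1.9502, so t = 1.9502/1.145 = 1.7033.

1.70 years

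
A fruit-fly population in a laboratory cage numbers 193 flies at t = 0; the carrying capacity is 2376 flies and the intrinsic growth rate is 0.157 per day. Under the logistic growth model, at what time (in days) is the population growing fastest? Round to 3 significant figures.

Logistic growth is fastest at N = K/2 = 1188.
A = (K − N₀)/N₀ = 11.311. Set K/(1 + A·e^(−rt)) = K/2 → A·e^(−rt) = 1.
e^(−0.157t) = 1/11.311 = 0.0884104, so t = ln(11.311)/0.157 = 2.4258/0.157 = 15.451.

15.5 days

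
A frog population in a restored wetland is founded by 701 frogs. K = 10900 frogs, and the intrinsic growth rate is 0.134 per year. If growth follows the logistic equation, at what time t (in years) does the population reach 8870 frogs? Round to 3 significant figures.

31.0 years

A = (K − N₀)/N₀ = (10900 − 701)/701 = 14.549.
Solve 10900/(1 + 14.549·e^(−0.134t)) = 8870: 1 + 14.549·e^(−0.134t) = 1.2289, so e^(−0.134t) = 0.0157301.
−0.134·t = ln(0.0157301) = -4.1522, so t = 4.1522/0.134 = 30.986.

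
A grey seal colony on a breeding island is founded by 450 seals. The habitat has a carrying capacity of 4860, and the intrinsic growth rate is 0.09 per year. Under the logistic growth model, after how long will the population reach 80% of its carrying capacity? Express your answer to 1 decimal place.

40.8 years

A = (K − N₀)/N₀ = (4860 − 450)/450 = 9.8.
Solve 4860/(1 + 9.8·e^(−0.09t)) = 3888: 1 + 9.8·e^(−0.09t) = 1.25, so e^(−0.09t) = 0.0255102.
−0.09·t = ln(0.0255102) = -3.6687, so t = 3.6687/0.09 = 40.763.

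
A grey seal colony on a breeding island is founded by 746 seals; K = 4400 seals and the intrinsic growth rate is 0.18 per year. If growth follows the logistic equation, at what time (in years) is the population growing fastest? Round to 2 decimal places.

8.83 years

Logistic growth is fastest at N = K/2 = 2200.
A = (K − N₀)/N₀ = 4.8981. Set K/(1 + A·e^(−rt)) = K/2 → A·e^(−rt) = 1.
e^(−0.18t) = 1/4.8981 = 0.20416, so t = ln(4.8981)/0.18 = 1.5889/0.18 = 8.827.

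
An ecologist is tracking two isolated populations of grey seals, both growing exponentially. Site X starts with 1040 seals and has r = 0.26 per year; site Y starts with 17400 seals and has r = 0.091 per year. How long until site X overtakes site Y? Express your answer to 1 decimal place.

16.7 years

Set 1040·e^(0.26t) = 17400·e^(0.091t).
e^((0.26 − 0.091)t) = 17400/1040 → e^(0.169·t) = 16.731.
0.169·t = ln(16.731) = 2.8172, so t = 2.8172/0.169 = 16.67.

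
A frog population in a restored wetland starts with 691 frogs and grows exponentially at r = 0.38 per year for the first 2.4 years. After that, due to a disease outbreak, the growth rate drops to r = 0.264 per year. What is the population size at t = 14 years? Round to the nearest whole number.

36774 frogs

Phase 1: N(2.4) = 691·e^(0.38×2.4) = 691·e^0.912 = 1720.1.
Phase 2 runs for 14 − 2.4 = 11.6 years at r = 0.264.
N(14) = 1720.1·e^(0.264×11.6) = 1720.1·e^3.062 = 36773.8.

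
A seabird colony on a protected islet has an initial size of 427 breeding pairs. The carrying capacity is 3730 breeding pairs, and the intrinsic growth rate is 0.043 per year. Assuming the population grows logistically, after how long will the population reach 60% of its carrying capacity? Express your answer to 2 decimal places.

57.01 years

A = (K − N₀)/N₀ = (3730 − 427)/427 = 7.7354.
Solve 3730/(1 + 7.7354·e^(−0.043t)) = 2238: 1 + 7.7354·e^(−0.043t) = 1.6667, so e^(−0.043t) = 0.0861843.
−0.043·t = ln(0.0861843) = -2.4513, so t = 2.4513/0.043 = 57.006.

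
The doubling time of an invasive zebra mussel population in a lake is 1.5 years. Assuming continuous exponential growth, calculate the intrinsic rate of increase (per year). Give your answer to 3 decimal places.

0.462 per year

r = ln(2)/t_d = 0.6931/1.5 = 0.4621.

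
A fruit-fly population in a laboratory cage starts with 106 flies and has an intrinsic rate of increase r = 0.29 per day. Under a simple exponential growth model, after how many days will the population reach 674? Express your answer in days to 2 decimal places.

6.38 days

Set N₀·e^(rt) = 674: e^(0.29·t) = 674/106 = 6.3585.
0.29·t = ln(6.3585) = 1.8498, so t = 1.8498/0.29 = 6.3786.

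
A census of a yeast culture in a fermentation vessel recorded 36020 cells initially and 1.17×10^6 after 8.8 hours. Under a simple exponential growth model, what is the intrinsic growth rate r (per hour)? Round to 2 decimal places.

0.40 per hour

From N(t) = N₀·e^(rt): e^(r·8.8) = 1.17×10^6/36020 = 32.482.
r·8.8 = ln(32.482) = 3.4807, so r = 3.4807/8.8 = 0.39553.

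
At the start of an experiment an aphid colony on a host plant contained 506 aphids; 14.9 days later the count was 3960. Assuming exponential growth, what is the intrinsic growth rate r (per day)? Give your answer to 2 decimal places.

From N(t) = N₀·e^(rt): e^(r·14.9) = 3960/506 = 7.8261.
r·14.9 = ln(7.8261) = 2.0575, so r = 2.0575/14.9 = 0.13808.

0.14 per day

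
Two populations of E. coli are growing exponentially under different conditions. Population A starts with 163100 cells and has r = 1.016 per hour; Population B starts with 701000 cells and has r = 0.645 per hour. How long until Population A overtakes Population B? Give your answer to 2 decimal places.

Set 163100·e^(1.016t) = 701000·e^(0.645t).
e^((1.016 − 0.645)t) = 701000/163100 → e^(0.371·t) = 4.298.
0.371·t = ln(4.298) = 1.4581, so t = 1.4581/0.371 = 3.9303.

3.93 hours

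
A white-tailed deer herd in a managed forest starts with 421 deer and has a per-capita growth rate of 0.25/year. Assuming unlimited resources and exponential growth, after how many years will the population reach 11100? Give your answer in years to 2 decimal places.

Set N₀·e^(rt) = 11100: e^(0.25·t) = 11100/421 = 26.366.
0.25·t = ln(26.366) = 3.2721, so t = 3.2721/0.25 = 13.088.

13.09 years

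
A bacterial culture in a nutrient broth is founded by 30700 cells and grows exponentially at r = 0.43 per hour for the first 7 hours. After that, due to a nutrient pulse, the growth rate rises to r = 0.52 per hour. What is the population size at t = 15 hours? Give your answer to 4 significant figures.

Phase 1: N(7) = 30700·e^(0.43×7) = 30700·e^3.01 = 622823.
Phase 2 runs for 15 − 7 = 8 hours at r = 0.52.
N(15) = 622823·e^(0.52×8) = 622823·e^4.16 = 3.990523×10^7.

39910000 cells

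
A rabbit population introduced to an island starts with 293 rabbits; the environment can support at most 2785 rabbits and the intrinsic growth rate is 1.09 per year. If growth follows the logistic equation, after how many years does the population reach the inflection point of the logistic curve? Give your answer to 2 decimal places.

1.96 years

Logistic growth is fastest at N = K/2 = 1392.5.
A = (K − N₀)/N₀ = 8.5051. Set K/(1 + A·e^(−rt)) = K/2 → A·e^(−rt) = 1.
e^(−1.09t) = 1/8.5051 = 0.117576, so t = ln(8.5051)/1.09 = 2.1407/1.09 = 1.9639.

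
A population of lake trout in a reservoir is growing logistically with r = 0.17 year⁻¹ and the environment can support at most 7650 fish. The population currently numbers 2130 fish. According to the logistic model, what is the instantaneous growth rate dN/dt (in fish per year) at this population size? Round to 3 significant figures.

261 fish per year

dN/dt = rN(1 − N/K) = 0.17 × 2130 × (1 − 2130/7650).
1 − 2130/7650 = 0.72157; dN/dt = 0.17 × 2130 × 0.72157 = 261.28.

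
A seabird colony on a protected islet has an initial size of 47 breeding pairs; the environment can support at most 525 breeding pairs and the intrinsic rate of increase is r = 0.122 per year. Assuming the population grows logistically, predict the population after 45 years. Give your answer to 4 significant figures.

503.8 breeding pairs

A = (K − N₀)/N₀ = (525 − 47)/47 = 10.17.
N(t) = K/(1 + A·e^(−rt)) = 525/(1 + 10.17×e^(−0.122×45)).
e^(−5.49) = 0.0041278; denominator = 1 + 10.17×0.0041278 = 1.042.
N = 525/1.042 = 503.848.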